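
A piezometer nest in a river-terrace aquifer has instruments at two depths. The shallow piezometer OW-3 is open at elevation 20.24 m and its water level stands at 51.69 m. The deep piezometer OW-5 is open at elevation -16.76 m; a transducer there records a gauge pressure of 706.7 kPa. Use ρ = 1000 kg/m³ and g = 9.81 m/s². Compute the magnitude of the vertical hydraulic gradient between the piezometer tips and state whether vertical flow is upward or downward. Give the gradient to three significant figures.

|i_v| ≈ 0.0970; vertical flow is upward

Total head at OW-3: h = 51.69 m (water level in the standpipe).
Pressure head at OW-5: ψ = P/(ρg) = 706.7×1000 / (1000 × 9.81) = 72.04 m.
Total head at OW-5: h = z + ψ = -16.76 + 72.04 = 55.28 m.
Δh = h(OW-3) − h(OW-5) = 51.69 − 55.28 = -3.59 m.
Vertical separation Δz = 20.24 − (-16.76) = 37.00 m.
|i_v| = |Δh| / Δz = 3.59 / 37.00 = 0.0970.
Head is higher in the deep piezometer, so vertical flow is upward (discharge condition).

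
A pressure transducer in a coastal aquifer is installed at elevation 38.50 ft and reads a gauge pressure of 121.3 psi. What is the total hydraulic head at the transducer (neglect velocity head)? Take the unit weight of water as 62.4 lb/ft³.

ψ = 144·P/γ = 144 × 121.3 / 62.4 = 279.92 ft.
h = z + ψ = 38.50 + 279.92 = 318.42 ft.

h ≈ 318.42 ft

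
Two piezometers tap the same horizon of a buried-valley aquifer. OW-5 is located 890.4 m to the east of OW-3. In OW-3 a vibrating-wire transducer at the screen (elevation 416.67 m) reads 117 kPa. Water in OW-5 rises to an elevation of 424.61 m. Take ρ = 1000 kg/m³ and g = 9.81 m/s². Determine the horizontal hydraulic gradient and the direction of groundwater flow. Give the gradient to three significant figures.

i ≈ 0.00448; groundwater flows toward the east

Pressure head at OW-3: ψ = P/(ρg) = 117×1000 / (1000 × 9.81) = 11.93 m.
Total head at OW-3: h = z + ψ = 416.67 + 11.93 = 428.60 m.
Total head at OW-5: h = 424.61 m (water level in the piezometer is the total head).
Head difference: h(OW-3) − h(OW-5) = 428.60 − 424.61 = 3.99 m.
Hydraulic gradient: i = |Δh| / L = 3.99 / 890.4 = 0.00448.
Flow is from higher to lower head: from OW-3 toward OW-5, i.e. toward the east.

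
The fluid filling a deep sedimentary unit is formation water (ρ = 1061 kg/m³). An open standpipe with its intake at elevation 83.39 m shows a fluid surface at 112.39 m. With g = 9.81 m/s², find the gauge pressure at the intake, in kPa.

P ≈ 302 kPa

Pressure head ψ = h − z = 112.39 − 83.39 = 29.00 m.
P = ρgψ = 1061 × 9.81 × 29.00 = 301844 Pa ≈ 302 kPa.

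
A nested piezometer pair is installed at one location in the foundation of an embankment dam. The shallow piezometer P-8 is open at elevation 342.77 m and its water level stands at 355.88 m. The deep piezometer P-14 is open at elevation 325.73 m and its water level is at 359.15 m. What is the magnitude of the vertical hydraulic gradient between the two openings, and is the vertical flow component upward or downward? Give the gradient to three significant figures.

Total head at P-8: h = 355.88 m (water level in the standpipe).
Total head at P-14: h = 359.15 m.
Δh = h(P-8) − h(P-14) = 355.88 − 359.15 = -3.27 m.
Vertical separation Δz = 342.77 − 325.73 = 17.04 m.
|i_v| = |Δh| / Δz = 3.27 / 17.04 = 0.192.
Head is higher in the deep piezometer, so vertical flow is upward (discharge condition).

|i_v| ≈ 0.192; vertical flow is upward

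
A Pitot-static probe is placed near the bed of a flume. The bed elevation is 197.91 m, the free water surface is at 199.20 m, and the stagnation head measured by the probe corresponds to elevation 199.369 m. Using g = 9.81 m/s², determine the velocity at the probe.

Near the bed, under hydrostatic conditions, the piezometric head (z + ψ) equals the free-surface elevation, 199.20 m.
Velocity head = total − piezometric = 199.369 − 199.20 = 0.169 m.
v = √(2g·h_v) = √(2 × 9.81 × 0.169) = 1.82 m/s.

v ≈ 1.82 m/s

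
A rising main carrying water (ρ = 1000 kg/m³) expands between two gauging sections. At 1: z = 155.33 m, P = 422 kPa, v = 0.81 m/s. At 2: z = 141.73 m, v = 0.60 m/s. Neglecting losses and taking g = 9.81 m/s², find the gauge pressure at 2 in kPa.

Pressure head at 1: ψ₁ = P₁/(ρg) = 422×1000 / (1000 × 9.81) = 43.02 m.
Velocity heads: v₁²/2g = 0.81²/19.62 = 0.033 m; v₂²/2g = 0.60²/19.62 = 0.018 m.
Total head H = z₁ + ψ₁ + v₁²/2g = 155.33 + 43.02 + 0.033 = 198.38 m.
ψ₂ = H − z₂ − v₂²/2g = 198.38 − 141.73 − 0.018 = 56.63 m.
P₂ = ρgψ₂ = 1000 × 9.81 × 56.63 ≈ 556 kPa.

P₂ ≈ 556 kPa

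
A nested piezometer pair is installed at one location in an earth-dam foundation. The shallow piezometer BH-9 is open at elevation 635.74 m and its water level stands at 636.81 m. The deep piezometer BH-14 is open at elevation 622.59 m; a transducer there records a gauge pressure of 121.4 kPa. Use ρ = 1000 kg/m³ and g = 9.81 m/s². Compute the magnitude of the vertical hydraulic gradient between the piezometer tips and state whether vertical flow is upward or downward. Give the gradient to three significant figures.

Total head at BH-9: h = 636.81 m (water level in the standpipe).
Pressure head at BH-14: ψ = P/(ρg) = 121.4×1000 / (1000 × 9.81) = 12.38 m.
Total head at BH-14: h = z + ψ = 622.59 + 12.38 = 634.97 m.
Δh = h(BH-9) − h(BH-14) = 636.81 − 634.97 = 1.84 m.
Vertical separation Δz = 635.74 − 622.59 = 13.15 m.
|i_v| = |Δh| / Δz = 1.84 / 13.15 = 0.140.
Head is higher in the shallow piezometer, so vertical flow is downward (recharge condition).

|i_v| ≈ 0.140; vertical flow is downward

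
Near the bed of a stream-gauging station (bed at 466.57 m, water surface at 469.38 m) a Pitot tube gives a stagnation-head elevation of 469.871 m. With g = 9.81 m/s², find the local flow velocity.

Near the bed, under hydrostatic conditions, the piezometric head (z + ψ) equals the free-surface elevation, 469.38 m.
Velocity head = total − piezometric = 469.871 − 469.38 = 0.491 m.
v = √(2g·h_v) = √(2 × 9.81 × 0.491) = 3.10 m/s.

v ≈ 3.10 m/s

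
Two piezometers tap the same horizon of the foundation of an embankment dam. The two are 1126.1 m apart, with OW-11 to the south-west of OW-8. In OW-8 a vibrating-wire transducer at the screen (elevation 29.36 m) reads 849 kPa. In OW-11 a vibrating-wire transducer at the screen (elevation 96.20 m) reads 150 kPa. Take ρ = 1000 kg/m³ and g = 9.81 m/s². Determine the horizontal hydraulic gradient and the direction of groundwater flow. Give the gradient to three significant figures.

Pressure head at OW-8: ψ = P/(ρg) = 849×1000 / (1000 × 9.81) = 86.54 m.
Total head at OW-8: h = z + ψ = 29.36 + 86.54 = 115.90 m.
Pressure head at OW-11: ψ = P/(ρg) = 150×1000 / (1000 × 9.81) = 15.29 m.
Total head at OW-11: h = z + ψ = 96.20 + 15.29 = 111.49 m.
Head difference: h(OW-8) − h(OW-11) = 115.90 − 111.49 = 4.41 m.
Hydraulic gradient: i = |Δh| / L = 4.41 / 1126.1 = 0.00392.
Flow is from higher to lower head: from OW-8 toward OW-11, i.e. toward the south-west.

i ≈ 0.00392; groundwater flows toward the south-west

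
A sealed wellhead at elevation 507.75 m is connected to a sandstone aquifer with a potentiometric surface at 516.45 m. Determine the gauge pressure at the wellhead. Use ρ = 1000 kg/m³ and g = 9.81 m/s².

P ≈ 85.3 kPa

Head above the cap: Δh = 516.45 − 507.75 = 8.70 m.
P = ρgΔh = 1000 × 9.81 × 8.70 = 85347 Pa ≈ 85.3 kPa.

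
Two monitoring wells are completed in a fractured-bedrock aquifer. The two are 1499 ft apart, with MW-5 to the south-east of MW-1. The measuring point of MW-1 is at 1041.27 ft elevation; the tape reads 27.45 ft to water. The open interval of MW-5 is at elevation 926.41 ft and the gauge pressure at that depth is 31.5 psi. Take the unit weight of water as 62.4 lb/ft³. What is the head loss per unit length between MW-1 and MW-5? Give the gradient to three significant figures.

i ≈ 0.00982 ft/ft

Total head at MW-1: h = 1041.27 − 27.45 = 1013.82 ft.
Pressure head at MW-5: ψ = 144·P/γ = 144 × 31.5 / 62.4 = 72.69 ft.
Total head at MW-5: h = z + ψ = 926.41 + 72.69 = 999.10 ft.
Head difference: h(MW-1) − h(MW-5) = 1013.82 − 999.10 = 14.72 ft.
Hydraulic gradient: i = |Δh| / L = 14.72 / 1499 = 0.00982.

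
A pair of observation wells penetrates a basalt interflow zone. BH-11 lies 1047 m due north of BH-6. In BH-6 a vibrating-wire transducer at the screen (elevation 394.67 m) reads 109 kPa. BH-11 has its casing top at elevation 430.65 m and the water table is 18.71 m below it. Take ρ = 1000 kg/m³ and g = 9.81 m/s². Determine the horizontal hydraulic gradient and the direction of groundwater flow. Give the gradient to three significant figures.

i ≈ 0.00588; groundwater flows toward the south

Pressure head at BH-6: ψ = P/(ρg) = 109×1000 / (1000 × 9.81) = 11.11 m.
Total head at BH-6: h = z + ψ = 394.67 + 11.11 = 405.78 m.
Total head at BH-11: h = 430.65 − 18.71 = 411.94 m.
Head difference: h(BH-6) − h(BH-11) = 405.78 − 411.94 = -6.16 m.
Hydraulic gradient: i = |Δh| / L = 6.16 / 1047 = 0.00588.
Flow is from higher to lower head: from BH-11 toward BH-6, i.e. toward the south.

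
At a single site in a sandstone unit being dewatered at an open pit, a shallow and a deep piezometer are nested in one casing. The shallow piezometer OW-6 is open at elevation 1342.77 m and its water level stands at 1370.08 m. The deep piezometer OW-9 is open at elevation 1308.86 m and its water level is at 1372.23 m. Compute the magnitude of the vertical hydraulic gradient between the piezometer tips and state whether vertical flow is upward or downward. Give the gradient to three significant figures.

Total head at OW-6: h = 1370.08 m (water level in the standpipe).
Total head at OW-9: h = 1372.23 m.
Δh = h(OW-6) − h(OW-9) = 1370.08 − 1372.23 = -2.15 m.
Vertical separation Δz = 1342.77 − 1308.86 = 33.91 m.
|i_v| = |Δh| / Δz = 2.15 / 33.91 = 0.0634.
Head is higher in the deep piezometer, so vertical flow is upward (discharge condition).

|i_v| ≈ 0.0634; vertical flow is upward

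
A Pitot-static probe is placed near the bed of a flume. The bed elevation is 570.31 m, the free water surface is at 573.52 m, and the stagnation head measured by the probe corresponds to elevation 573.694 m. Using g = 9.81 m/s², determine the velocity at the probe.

v ≈ 1.85 m/s

Near the bed, under hydrostatic conditions, the piezometric head (z + ψ) equals the free-surface elevation, 573.52 m.
Velocity head = total − piezometric = 573.694 − 573.52 = 0.174 m.
v = √(2g·h_v) = √(2 × 9.81 × 0.174) = 1.85 m/s.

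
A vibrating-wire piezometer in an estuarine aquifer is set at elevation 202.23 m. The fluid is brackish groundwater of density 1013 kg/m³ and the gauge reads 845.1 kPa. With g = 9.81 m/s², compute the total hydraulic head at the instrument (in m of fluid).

h ≈ 287.27 m

ψ = P/(ρg) = 845.1×1000 / (1013 × 9.81) = 85.04 m.
h = z + ψ = 202.23 + 85.04 = 287.27 m.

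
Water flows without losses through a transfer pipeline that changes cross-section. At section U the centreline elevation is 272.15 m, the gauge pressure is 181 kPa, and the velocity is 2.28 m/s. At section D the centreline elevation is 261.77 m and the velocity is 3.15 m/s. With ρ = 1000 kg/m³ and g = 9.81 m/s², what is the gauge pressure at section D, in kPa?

P₂ ≈ 280 kPa

Pressure head at U: ψ₁ = P₁/(ρg) = 181×1000 / (1000 × 9.81) = 18.45 m.
Velocity heads: v₁²/2g = 2.28²/19.62 = 0.265 m; v₂²/2g = 3.15²/19.62 = 0.506 m.
Total head H = z₁ + ψ₁ + v₁²/2g = 272.15 + 18.45 + 0.265 = 290.86 m.
ψ₂ = H − z₂ − v₂²/2g = 290.86 − 261.77 − 0.506 = 28.58 m.
P₂ = ρgψ₂ = 1000 × 9.81 × 28.58 ≈ 280 kPa.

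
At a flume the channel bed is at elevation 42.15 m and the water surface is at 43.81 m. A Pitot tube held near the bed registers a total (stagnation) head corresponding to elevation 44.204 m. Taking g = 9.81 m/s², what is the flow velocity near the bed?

Near the bed, under hydrostatic conditions, the piezometric head (z + ψ) equals the free-surface elevation, 43.81 m.
Velocity head = total − piezometric = 44.204 − 43.81 = 0.394 m.
v = √(2g·h_v) = √(2 × 9.81 × 0.394) = 2.78 m/s.

v ≈ 2.78 m/s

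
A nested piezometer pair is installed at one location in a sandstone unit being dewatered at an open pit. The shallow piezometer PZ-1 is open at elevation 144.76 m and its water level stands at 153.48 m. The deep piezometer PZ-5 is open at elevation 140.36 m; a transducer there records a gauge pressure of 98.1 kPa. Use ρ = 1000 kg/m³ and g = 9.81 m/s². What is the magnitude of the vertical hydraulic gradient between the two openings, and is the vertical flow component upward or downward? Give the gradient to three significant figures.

Total head at PZ-1: h = 153.48 m (water level in the standpipe).
Pressure head at PZ-5: ψ = P/(ρg) = 98.1×1000 / (1000 × 9.81) = 10.00 m.
Total head at PZ-5: h = z + ψ = 140.36 + 10.00 = 150.36 m.
Δh = h(PZ-1) − h(PZ-5) = 153.48 − 150.36 = 3.12 m.
Vertical separation Δz = 144.76 − 140.36 = 4.40 m.
|i_v| = |Δh| / Δz = 3.12 / 4.40 = 0.709.
Head is higher in the shallow piezometer, so vertical flow is downward (recharge condition).

|i_v| ≈ 0.709; vertical flow is downward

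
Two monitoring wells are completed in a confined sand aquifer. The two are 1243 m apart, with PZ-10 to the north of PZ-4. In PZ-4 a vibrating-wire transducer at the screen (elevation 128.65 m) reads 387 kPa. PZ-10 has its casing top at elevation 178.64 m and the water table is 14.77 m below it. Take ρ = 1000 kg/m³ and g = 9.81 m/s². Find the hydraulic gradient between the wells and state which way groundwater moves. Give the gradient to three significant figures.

Pressure head at PZ-4: ψ = P/(ρg) = 387×1000 / (1000 × 9.81) = 39.45 m.
Total head at PZ-4: h = z + ψ = 128.65 + 39.45 = 168.10 m.
Total head at PZ-10: h = 178.64 − 14.77 = 163.87 m.
Head difference: h(PZ-4) − h(PZ-10) = 168.10 − 163.87 = 4.23 m.
Hydraulic gradient: i = |Δh| / L = 4.23 / 1243 = 0.00340.
Flow is from higher to lower head: from PZ-4 toward PZ-10, i.e. toward the north.

i ≈ 0.00340; groundwater flows toward the north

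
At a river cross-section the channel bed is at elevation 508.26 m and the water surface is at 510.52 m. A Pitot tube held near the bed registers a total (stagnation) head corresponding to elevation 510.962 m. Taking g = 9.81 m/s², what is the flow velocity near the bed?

Near the bed, under hydrostatic conditions, the piezometric head (z + ψ) equals the free-surface elevation, 510.52 m.
Velocity head = total − piezometric = 510.962 − 510.52 = 0.442 m.
v = √(2g·h_v) = √(2 × 9.81 × 0.442) = 2.94 m/s.

v ≈ 2.94 m/s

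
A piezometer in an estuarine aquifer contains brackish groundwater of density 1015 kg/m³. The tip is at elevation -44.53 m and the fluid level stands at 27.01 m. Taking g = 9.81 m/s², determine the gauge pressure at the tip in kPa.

P ≈ 712 kPa

Pressure head ψ = h − z = 27.01 − (-44.53) = 71.54 m.
P = ρgψ = 1015 × 9.81 × 71.54 = 712335 Pa ≈ 712 kPa.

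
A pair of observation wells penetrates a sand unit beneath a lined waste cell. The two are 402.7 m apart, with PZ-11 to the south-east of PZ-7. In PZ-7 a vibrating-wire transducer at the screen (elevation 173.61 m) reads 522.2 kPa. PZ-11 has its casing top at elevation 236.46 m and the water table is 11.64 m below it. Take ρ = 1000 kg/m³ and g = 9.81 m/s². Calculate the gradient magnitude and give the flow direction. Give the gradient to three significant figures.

Pressure head at PZ-7: ψ = P/(ρg) = 522.2×1000 / (1000 × 9.81) = 53.23 m.
Total head at PZ-7: h = z + ψ = 173.61 + 53.23 = 226.84 m.
Total head at PZ-11: h = 236.46 − 11.64 = 224.82 m.
Head difference: h(PZ-7) − h(PZ-11) = 226.84 − 224.82 = 2.02 m.
Hydraulic gradient: i = |Δh| / L = 2.02 / 402.7 = 0.00502.
Flow is from higher to lower head: from PZ-7 toward PZ-11, i.e. toward the south-east.

i ≈ 0.00502; groundwater flows toward the south-east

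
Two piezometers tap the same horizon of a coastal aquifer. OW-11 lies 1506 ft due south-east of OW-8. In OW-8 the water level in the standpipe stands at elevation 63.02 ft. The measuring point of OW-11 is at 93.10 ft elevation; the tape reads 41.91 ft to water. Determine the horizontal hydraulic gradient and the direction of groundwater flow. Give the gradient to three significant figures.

Total head at OW-8: h = 63.02 ft (water level in the piezometer is the total head).
Total head at OW-11: h = 93.10 − 41.91 = 51.19 ft.
Head difference: h(OW-8) − h(OW-11) = 63.02 − 51.19 = 11.83 ft.
Hydraulic gradient: i = |Δh| / L = 11.83 / 1506 = 0.00786.
Flow is from higher to lower head: from OW-8 toward OW-11, i.e. toward the south-east.

i ≈ 0.00786; groundwater flows toward the south-east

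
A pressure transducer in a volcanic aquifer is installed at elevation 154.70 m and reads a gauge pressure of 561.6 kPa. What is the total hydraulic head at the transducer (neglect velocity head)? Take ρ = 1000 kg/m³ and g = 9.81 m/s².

h ≈ 211.95 m

ψ = P/(ρg) = 561.6×1000 / (1000 × 9.81) = 57.25 m.
h = z + ψ = 154.70 + 57.25 = 211.95 m.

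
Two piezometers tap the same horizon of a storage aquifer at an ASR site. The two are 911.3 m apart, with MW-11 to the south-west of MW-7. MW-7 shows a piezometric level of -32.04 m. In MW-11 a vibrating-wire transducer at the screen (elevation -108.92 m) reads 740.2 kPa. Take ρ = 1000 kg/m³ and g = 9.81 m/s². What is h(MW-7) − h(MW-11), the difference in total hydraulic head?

Δh ≈ 1.43 m

Total head at MW-7: h = -32.04 m (water level in the piezometer is the total head).
Pressure head at MW-11: ψ = P/(ρg) = 740.2×1000 / (1000 × 9.81) = 75.45 m.
Total head at MW-11: h = z + ψ = -108.92 + 75.45 = -33.47 m.
Head difference: h(MW-7) − h(MW-11) = -32.04 − (-33.47) = 1.43 m.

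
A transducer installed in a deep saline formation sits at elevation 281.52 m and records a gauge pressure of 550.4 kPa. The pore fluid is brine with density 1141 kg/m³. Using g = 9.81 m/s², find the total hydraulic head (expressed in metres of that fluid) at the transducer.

h ≈ 330.69 m

ψ = P/(ρg) = 550.4×1000 / (1141 × 9.81) = 49.17 m.
h = z + ψ = 281.52 + 49.17 = 330.69 m.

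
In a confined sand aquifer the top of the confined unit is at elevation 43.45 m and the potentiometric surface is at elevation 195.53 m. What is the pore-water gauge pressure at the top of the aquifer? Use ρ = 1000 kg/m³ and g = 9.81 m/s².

Pressure head at the aquifer top: ψ = h − z = 195.53 − 43.45 = 152.08 m.
P = ρgψ = 1000 × 9.81 × 152.08 = 1491905 Pa ≈ 1490 kPa.

P ≈ 1490 kPa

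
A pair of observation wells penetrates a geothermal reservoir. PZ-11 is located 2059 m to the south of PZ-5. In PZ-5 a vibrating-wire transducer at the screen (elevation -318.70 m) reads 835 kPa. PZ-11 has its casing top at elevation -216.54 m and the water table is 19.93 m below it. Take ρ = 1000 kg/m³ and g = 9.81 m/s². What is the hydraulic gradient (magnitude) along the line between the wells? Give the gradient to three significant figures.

Pressure head at PZ-5: ψ = P/(ρg) = 835×1000 / (1000 × 9.81) = 85.12 m.
Total head at PZ-5: h = z + ψ = -318.70 + 85.12 = -233.58 m.
Total head at PZ-11: h = -216.54 − 19.93 = -236.47 m.
Head difference: h(PZ-5) − h(PZ-11) = -233.58 − (-236.47) = 2.89 m.
Hydraulic gradient: i = |Δh| / L = 2.89 / 2059 = 0.00140.

i ≈ 0.00140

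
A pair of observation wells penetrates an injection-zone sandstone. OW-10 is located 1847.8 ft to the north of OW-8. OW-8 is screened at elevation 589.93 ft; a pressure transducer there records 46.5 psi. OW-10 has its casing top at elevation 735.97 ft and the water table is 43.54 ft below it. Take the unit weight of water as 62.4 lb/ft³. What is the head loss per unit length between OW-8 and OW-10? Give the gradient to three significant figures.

Pressure head at OW-8: ψ = 144·P/γ = 144 × 46.5 / 62.4 = 107.31 ft.
Total head at OW-8: h = z + ψ = 589.93 + 107.31 = 697.24 ft.
Total head at OW-10: h = 735.97 − 43.54 = 692.43 ft.
Head difference: h(OW-8) − h(OW-10) = 697.24 − 692.43 = 4.81 ft.
Hydraulic gradient: i = |Δh| / L = 4.81 / 1847.8 = 0.00260.

i ≈ 0.00260 ft/ft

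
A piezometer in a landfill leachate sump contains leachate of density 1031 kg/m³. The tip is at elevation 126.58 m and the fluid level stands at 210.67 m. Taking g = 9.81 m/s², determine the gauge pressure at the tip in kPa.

Pressure head ψ = h − z = 210.67 − 126.58 = 84.09 m.
P = ρgψ = 1031 × 9.81 × 84.09 = 850496 Pa ≈ 850 kPa.

P ≈ 850 kPa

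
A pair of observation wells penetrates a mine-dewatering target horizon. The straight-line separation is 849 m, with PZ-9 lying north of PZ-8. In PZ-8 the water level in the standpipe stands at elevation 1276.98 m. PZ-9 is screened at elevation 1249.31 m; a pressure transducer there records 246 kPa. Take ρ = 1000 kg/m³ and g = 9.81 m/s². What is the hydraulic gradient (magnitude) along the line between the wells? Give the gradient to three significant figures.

i ≈ 0.00305

Total head at PZ-8: h = 1276.98 m (water level in the piezometer is the total head).
Pressure head at PZ-9: ψ = P/(ρg) = 246×1000 / (1000 × 9.81) = 25.08 m.
Total head at PZ-9: h = z + ψ = 1249.31 + 25.08 = 1274.39 m.
Head difference: h(PZ-8) − h(PZ-9) = 1276.98 − 1274.39 = 2.59 m.
Hydraulic gradient: i = |Δh| / L = 2.59 / 849 = 0.00305.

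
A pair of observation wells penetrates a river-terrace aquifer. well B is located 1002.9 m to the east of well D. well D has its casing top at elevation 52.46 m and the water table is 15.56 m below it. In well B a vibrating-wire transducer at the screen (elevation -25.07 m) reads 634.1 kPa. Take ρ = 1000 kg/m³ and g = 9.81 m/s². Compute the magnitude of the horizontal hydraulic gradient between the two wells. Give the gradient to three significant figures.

Total head at well D: h = 52.46 − 15.56 = 36.90 m.
Pressure head at well B: ψ = P/(ρg) = 634.1×1000 / (1000 × 9.81) = 64.64 m.
Total head at well B: h = z + ψ = -25.07 + 64.64 = 39.57 m.
Head difference: h(well D) − h(well B) = 36.90 − 39.57 = -2.67 m.
Hydraulic gradient: i = |Δh| / L = 2.67 / 1002.9 = 0.00266.

i ≈ 0.00266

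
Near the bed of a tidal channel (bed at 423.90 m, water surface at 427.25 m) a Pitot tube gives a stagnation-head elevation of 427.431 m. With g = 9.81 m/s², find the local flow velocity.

v ≈ 1.88 m/s

Near the bed, under hydrostatic conditions, the piezometric head (z + ψ) equals the free-surface elevation, 427.25 m.
Velocity head = total − piezometric = 427.431 − 427.25 = 0.181 m.
v = √(2g·h_v) = √(2 × 9.81 × 0.181) = 1.88 m/s.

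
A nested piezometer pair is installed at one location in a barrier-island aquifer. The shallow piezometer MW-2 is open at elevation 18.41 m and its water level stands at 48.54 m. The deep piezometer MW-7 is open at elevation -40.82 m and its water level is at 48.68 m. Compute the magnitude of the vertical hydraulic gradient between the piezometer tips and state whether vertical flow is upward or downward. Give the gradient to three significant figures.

Total head at MW-2: h = 48.54 m (water level in the standpipe).
Total head at MW-7: h = 48.68 m.
Δh = h(MW-2) − h(MW-7) = 48.54 − 48.68 = -0.14 m.
Vertical separation Δz = 18.41 − (-40.82) = 59.23 m.
|i_v| = |Δh| / Δz = 0.14 / 59.23 = 0.00236.
Head is higher in the deep piezometer, so vertical flow is upward (discharge condition).

|i_v| ≈ 0.00236; vertical flow is upward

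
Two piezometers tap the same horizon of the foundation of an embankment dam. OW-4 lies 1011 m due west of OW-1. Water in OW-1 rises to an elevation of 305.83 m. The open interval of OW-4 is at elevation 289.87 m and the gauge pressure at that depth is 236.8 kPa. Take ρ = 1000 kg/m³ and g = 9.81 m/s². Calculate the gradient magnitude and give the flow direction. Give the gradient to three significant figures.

Total head at OW-1: h = 305.83 m (water level in the piezometer is the total head).
Pressure head at OW-4: ψ = P/(ρg) = 236.8×1000 / (1000 × 9.81) = 24.14 m.
Total head at OW-4: h = z + ψ = 289.87 + 24.14 = 314.01 m.
Head difference: h(OW-1) − h(OW-4) = 305.83 − 314.01 = -8.18 m.
Hydraulic gradient: i = |Δh| / L = 8.18 / 1011 = 0.00809.
Flow is from higher to lower head: from OW-4 toward OW-1, i.e. toward the east.

i ≈ 0.00809; groundwater flows toward the east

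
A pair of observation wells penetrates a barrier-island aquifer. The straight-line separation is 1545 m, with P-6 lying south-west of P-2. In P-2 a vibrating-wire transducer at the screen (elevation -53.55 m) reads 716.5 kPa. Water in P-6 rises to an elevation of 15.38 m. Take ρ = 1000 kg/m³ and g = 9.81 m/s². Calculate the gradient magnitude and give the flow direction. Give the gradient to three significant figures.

Pressure head at P-2: ψ = P/(ρg) = 716.5×1000 / (1000 × 9.81) = 73.04 m.
Total head at P-2: h = z + ψ = -53.55 + 73.04 = 19.49 m.
Total head at P-6: h = 15.38 m (water level in the piezometer is the total head).
Head difference: h(P-2) − h(P-6) = 19.49 − 15.38 = 4.11 m.
Hydraulic gradient: i = |Δh| / L = 4.11 / 1545 = 0.00266.
Flow is from higher to lower head: from P-2 toward P-6, i.e. toward the south-west.

i ≈ 0.00266; groundwater flows toward the south-west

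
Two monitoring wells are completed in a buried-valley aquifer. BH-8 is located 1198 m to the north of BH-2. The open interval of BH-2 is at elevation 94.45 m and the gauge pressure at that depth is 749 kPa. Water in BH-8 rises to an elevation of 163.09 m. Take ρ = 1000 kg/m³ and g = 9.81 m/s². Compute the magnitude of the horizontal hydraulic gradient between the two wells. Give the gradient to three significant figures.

Pressure head at BH-2: ψ = P/(ρg) = 749×1000 / (1000 × 9.81) = 76.35 m.
Total head at BH-2: h = z + ψ = 94.45 + 76.35 = 170.80 m.
Total head at BH-8: h = 163.09 m (water level in the piezometer is the total head).
Head difference: h(BH-2) − h(BH-8) = 170.80 − 163.09 = 7.71 m.
Hydraulic gradient: i = |Δh| / L = 7.71 / 1198 = 0.00644.

i ≈ 0.00644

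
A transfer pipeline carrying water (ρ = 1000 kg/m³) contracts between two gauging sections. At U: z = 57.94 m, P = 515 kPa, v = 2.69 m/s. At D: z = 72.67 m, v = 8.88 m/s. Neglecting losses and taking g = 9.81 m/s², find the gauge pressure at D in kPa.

Pressure head at U: ψ₁ = P₁/(ρg) = 515×1000 / (1000 × 9.81) = 52.50 m.
Velocity heads: v₁²/2g = 2.69²/19.62 = 0.369 m; v₂²/2g = 8.88²/19.62 = 4.019 m.
Total head H = z₁ + ψ₁ + v₁²/2g = 57.94 + 52.50 + 0.369 = 110.81 m.
ψ₂ = H − z₂ − v₂²/2g = 110.81 − 72.67 − 4.019 = 34.12 m.
P₂ = ρgψ₂ = 1000 × 9.81 × 34.12 ≈ 335 kPa.

P₂ ≈ 335 kPa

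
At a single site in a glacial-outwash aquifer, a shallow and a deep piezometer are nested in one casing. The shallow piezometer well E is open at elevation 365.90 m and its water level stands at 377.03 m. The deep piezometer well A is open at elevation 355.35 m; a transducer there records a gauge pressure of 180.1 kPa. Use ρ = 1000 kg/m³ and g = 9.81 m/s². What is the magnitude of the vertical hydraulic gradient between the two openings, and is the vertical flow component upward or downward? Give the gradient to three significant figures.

Total head at well E: h = 377.03 m (water level in the standpipe).
Pressure head at well A: ψ = P/(ρg) = 180.1×1000 / (1000 × 9.81) = 18.36 m.
Total head at well A: h = z + ψ = 355.35 + 18.36 = 373.71 m.
Δh = h(well E) − h(well A) = 377.03 − 373.71 = 3.32 m.
Vertical separation Δz = 365.90 − 355.35 = 10.55 m.
|i_v| = |Δh| / Δz = 3.32 / 10.55 = 0.315.
Head is higher in the shallow piezometer, so vertical flow is downward (recharge condition).

|i_v| ≈ 0.315; vertical flow is downward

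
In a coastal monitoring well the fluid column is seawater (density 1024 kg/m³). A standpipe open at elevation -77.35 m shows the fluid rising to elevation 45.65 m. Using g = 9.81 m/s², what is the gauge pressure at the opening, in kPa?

P ≈ 1240 kPa

Pressure head ψ = h − z = 45.65 − (-77.35) = 123.00 m.
P = ρgψ = 1024 × 9.81 × 123.00 = 1235589 Pa ≈ 1240 kPa.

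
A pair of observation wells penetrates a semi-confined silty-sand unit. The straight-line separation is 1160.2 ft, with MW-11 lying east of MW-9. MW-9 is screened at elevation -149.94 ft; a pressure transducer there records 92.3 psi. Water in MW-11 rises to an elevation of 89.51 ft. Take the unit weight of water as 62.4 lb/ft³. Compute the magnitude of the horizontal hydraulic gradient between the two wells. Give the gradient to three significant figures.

i ≈ 0.0228

Pressure head at MW-9: ψ = 144·P/γ = 144 × 92.3 / 62.4 = 213.00 ft.
Total head at MW-9: h = z + ψ = -149.94 + 213.00 = 63.06 ft.
Total head at MW-11: h = 89.51 ft (water level in the piezometer is the total head).
Head difference: h(MW-9) − h(MW-11) = 63.06 − 89.51 = -26.45 ft.
Hydraulic gradient: i = |Δh| / L = 26.45 / 1160.2 = 0.0228.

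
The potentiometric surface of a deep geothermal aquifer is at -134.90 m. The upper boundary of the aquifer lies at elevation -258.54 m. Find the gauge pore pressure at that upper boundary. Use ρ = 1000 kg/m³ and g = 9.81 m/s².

Pressure head at the aquifer top: ψ = h − z = -134.90 − (-258.54) = 123.64 m.
P = ρgψ = 1000 × 9.81 × 123.64 = 1212908 Pa ≈ 1210 kPa.

P ≈ 1210 kPa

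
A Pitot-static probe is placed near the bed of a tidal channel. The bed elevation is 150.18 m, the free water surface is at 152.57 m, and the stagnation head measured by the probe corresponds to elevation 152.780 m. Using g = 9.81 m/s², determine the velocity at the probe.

Near the bed, under hydrostatic conditions, the piezometric head (z + ψ) equals the free-surface elevation, 152.57 m.
Velocity head = total − piezometric = 152.780 − 152.57 = 0.210 m.
v = √(2g·h_v) = √(2 × 9.81 × 0.210) = 2.03 m/s.

v ≈ 2.03 m/s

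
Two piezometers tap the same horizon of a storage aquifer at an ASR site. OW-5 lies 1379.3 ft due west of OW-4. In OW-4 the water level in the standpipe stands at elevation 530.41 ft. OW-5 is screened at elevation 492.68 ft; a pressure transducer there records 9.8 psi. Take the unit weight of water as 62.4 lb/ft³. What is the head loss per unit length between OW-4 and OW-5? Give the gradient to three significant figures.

Total head at OW-4: h = 530.41 ft (water level in the piezometer is the total head).
Pressure head at OW-5: ψ = 144·P/γ = 144 × 9.8 / 62.4 = 22.62 ft.
Total head at OW-5: h = z + ψ = 492.68 + 22.62 = 515.30 ft.
Head difference: h(OW-4) − h(OW-5) = 530.41 − 515.30 = 15.11 ft.
Hydraulic gradient: i = |Δh| / L = 15.11 / 1379.3 = 0.0110.

i ≈ 0.0110 ft/ft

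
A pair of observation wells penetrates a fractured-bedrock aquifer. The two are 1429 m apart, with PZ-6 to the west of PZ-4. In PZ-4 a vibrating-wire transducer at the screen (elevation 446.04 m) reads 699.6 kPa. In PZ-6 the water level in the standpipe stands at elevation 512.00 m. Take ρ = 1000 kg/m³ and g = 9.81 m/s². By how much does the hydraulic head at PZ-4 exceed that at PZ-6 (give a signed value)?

Pressure head at PZ-4: ψ = P/(ρg) = 699.6×1000 / (1000 × 9.81) = 71.31 m.
Total head at PZ-4: h = z + ψ = 446.04 + 71.31 = 517.35 m.
Total head at PZ-6: h = 512.00 m (water level in the piezometer is the total head).
Head difference: h(PZ-4) − h(PZ-6) = 517.35 − 512.00 = 5.35 m.

Δh ≈ 5.35 m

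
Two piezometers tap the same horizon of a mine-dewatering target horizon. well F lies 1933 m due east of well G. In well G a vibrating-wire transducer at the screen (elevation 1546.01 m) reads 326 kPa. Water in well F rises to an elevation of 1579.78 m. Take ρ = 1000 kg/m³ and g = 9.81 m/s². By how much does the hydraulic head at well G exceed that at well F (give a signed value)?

Pressure head at well G: ψ = P/(ρg) = 326×1000 / (1000 × 9.81) = 33.23 m.
Total head at well G: h = z + ψ = 1546.01 + 33.23 = 1579.24 m.
Total head at well F: h = 1579.78 m (water level in the piezometer is the total head).
Head difference: h(well G) − h(well F) = 1579.24 − 1579.78 = -0.54 m.

Δh ≈ -0.54 m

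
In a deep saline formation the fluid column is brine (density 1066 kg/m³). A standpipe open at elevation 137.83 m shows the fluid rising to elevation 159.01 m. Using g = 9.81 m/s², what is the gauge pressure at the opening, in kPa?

Pressure head ψ = h − z = 159.01 − 137.83 = 21.18 m.
P = ρgψ = 1066 × 9.81 × 21.18 = 221489 Pa ≈ 221 kPa.

P ≈ 221 kPa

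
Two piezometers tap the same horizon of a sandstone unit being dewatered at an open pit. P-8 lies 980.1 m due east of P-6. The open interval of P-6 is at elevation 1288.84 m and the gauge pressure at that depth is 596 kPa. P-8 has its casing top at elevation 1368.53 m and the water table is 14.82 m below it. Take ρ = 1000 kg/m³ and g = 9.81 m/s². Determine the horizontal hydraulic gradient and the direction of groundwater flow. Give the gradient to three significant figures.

Pressure head at P-6: ψ = P/(ρg) = 596×1000 / (1000 × 9.81) = 60.75 m.
Total head at P-6: h = z + ψ = 1288.84 + 60.75 = 1349.59 m.
Total head at P-8: h = 1368.53 − 14.82 = 1353.71 m.
Head difference: h(P-6) − h(P-8) = 1349.59 − 1353.71 = -4.12 m.
Hydraulic gradient: i = |Δh| / L = 4.12 / 980.1 = 0.00420.
Flow is from higher to lower head: from P-8 toward P-6, i.e. toward the west.

i ≈ 0.00420; groundwater flows toward the west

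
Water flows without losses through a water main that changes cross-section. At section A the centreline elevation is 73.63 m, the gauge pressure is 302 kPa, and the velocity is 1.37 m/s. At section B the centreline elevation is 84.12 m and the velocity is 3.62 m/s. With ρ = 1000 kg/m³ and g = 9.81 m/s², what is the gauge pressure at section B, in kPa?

P₂ ≈ 193 kPa

Pressure head at A: ψ₁ = P₁/(ρg) = 302×1000 / (1000 × 9.81) = 30.78 m.
Velocity heads: v₁²/2g = 1.37²/19.62 = 0.096 m; v₂²/2g = 3.62²/19.62 = 0.668 m.
Total head H = z₁ + ψ₁ + v₁²/2g = 73.63 + 30.78 + 0.096 = 104.51 m.
ψ₂ = H − z₂ − v₂²/2g = 104.51 − 84.12 − 0.668 = 19.72 m.
P₂ = ρgψ₂ = 1000 × 9.81 × 19.72 ≈ 193 kPa.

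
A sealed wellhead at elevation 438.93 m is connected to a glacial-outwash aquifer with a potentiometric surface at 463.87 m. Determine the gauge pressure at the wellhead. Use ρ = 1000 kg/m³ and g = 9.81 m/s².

Head above the cap: Δh = 463.87 − 438.93 = 24.94 m.
P = ρgΔh = 1000 × 9.81 × 24.94 = 244661 Pa ≈ 245 kPa.

P ≈ 245 kPa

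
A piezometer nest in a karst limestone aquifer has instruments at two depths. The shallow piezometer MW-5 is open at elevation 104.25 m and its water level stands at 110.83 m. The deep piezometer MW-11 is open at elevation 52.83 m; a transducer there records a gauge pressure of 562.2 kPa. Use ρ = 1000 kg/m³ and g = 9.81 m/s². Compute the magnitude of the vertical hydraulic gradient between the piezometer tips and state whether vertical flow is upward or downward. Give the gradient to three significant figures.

|i_v| ≈ 0.0134; vertical flow is downward

Total head at MW-5: h = 110.83 m (water level in the standpipe).
Pressure head at MW-11: ψ = P/(ρg) = 562.2×1000 / (1000 × 9.81) = 57.31 m.
Total head at MW-11: h = z + ψ = 52.83 + 57.31 = 110.14 m.
Δh = h(MW-5) − h(MW-11) = 110.83 − 110.14 = 0.69 m.
Vertical separation Δz = 104.25 − 52.83 = 51.42 m.
|i_v| = |Δh| / Δz = 0.69 / 51.42 = 0.0134.
Head is higher in the shallow piezometer, so vertical flow is downward (recharge condition).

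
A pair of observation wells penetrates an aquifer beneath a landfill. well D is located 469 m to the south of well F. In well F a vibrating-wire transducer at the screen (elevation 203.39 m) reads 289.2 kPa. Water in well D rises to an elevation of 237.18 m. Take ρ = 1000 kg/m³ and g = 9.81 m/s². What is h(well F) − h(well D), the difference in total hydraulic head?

Δh ≈ -4.31 m

Pressure head at well F: ψ = P/(ρg) = 289.2×1000 / (1000 × 9.81) = 29.48 m.
Total head at well F: h = z + ψ = 203.39 + 29.48 = 232.87 m.
Total head at well D: h = 237.18 m (water level in the piezometer is the total head).
Head difference: h(well F) − h(well D) = 232.87 − 237.18 = -4.31 m.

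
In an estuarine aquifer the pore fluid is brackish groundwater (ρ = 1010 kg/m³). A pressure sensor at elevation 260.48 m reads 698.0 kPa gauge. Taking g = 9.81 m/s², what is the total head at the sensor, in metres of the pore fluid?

h ≈ 330.93 m

ψ = P/(ρg) = 698.0×1000 / (1010 × 9.81) = 70.45 m.
h = z + ψ = 260.48 + 70.45 = 330.93 m.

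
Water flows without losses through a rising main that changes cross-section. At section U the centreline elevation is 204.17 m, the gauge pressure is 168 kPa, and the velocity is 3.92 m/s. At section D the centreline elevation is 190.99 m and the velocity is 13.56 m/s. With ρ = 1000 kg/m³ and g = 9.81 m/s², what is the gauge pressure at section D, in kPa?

P₂ ≈ 213 kPa

Pressure head at U: ψ₁ = P₁/(ρg) = 168×1000 / (1000 × 9.81) = 17.13 m.
Velocity heads: v₁²/2g = 3.92²/19.62 = 0.783 m; v₂²/2g = 13.56²/19.62 = 9.372 m.
Total head H = z₁ + ψ₁ + v₁²/2g = 204.17 + 17.13 + 0.783 = 222.08 m.
ψ₂ = H − z₂ − v₂²/2g = 222.08 − 190.99 − 9.372 = 21.72 m.
P₂ = ρgψ₂ = 1000 × 9.81 × 21.72 ≈ 213 kPa.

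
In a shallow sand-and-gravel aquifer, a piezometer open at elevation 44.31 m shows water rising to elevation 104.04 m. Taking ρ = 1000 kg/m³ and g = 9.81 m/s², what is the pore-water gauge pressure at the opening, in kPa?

Pressure head ψ = h − z = 104.04 − 44.31 = 59.73 m.
P = ρgψ = 1000 × 9.81 × 59.73 = 585951 Pa ≈ 586 kPa.

P ≈ 586 kPa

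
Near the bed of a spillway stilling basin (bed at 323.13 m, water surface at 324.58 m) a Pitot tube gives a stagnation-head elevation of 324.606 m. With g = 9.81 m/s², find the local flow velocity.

v ≈ 0.714 m/s

Near the bed, under hydrostatic conditions, the piezometric head (z + ψ) equals the free-surface elevation, 324.58 m.
Velocity head = total − piezometric = 324.606 − 324.58 = 0.026 m.
v = √(2g·h_v) = √(2 × 9.81 × 0.026) = 0.714 m/s.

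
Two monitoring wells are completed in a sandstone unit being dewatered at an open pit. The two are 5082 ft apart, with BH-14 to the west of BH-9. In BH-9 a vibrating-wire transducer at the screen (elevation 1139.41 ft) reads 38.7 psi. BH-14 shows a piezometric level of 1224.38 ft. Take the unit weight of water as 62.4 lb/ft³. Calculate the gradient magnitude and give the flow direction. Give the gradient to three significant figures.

i ≈ 0.000854; groundwater flows toward the west

Pressure head at BH-9: ψ = 144·P/γ = 144 × 38.7 / 62.4 = 89.31 ft.
Total head at BH-9: h = z + ψ = 1139.41 + 89.31 = 1228.72 ft.
Total head at BH-14: h = 1224.38 ft (water level in the piezometer is the total head).
Head difference: h(BH-9) − h(BH-14) = 1228.72 − 1224.38 = 4.34 ft.
Hydraulic gradient: i = |Δh| / L = 4.34 / 5082 = 0.000854.
Flow is from higher to lower head: from BH-9 toward BH-14, i.e. toward the west.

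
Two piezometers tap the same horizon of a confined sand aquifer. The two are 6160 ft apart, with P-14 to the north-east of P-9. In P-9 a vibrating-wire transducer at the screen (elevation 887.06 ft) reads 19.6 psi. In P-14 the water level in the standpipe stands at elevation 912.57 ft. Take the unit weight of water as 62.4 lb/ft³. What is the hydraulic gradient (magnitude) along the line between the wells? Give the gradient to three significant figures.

Pressure head at P-9: ψ = 144·P/γ = 144 × 19.6 / 62.4 = 45.23 ft.
Total head at P-9: h = z + ψ = 887.06 + 45.23 = 932.29 ft.
Total head at P-14: h = 912.57 ft (water level in the piezometer is the total head).
Head difference: h(P-9) − h(P-14) = 932.29 − 912.57 = 19.72 ft.
Hydraulic gradient: i = |Δh| / L = 19.72 / 6160 = 0.00320.

i ≈ 0.00320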